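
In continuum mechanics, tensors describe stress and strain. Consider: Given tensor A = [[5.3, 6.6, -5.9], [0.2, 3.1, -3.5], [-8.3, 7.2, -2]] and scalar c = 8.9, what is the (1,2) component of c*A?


Scalar multiplication: (cA)_{ij} = c * A_{ij}.
c = 8.9
A_{12} = 6.6
(cA)_{12} = 8.9 * 6.6 = 58.74

58.74


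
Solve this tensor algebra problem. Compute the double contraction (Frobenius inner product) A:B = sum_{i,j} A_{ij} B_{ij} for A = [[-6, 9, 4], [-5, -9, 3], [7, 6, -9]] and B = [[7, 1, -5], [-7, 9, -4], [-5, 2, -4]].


A:B = sum over all i,j of A_{ij} * B_{ij}.
Row 1: -6*7=-42, 9*1=9, 4*-5=-20 => row sum = -53
Row 2: -5*-7=35, -9*9=-81, 3*-4=-12 => row sum = -58
Row 3: 7*-5=-35, 6*2=12, -9*-4=36 => row sum = 13
Total = -53 + -58 + 13 = -98

-98


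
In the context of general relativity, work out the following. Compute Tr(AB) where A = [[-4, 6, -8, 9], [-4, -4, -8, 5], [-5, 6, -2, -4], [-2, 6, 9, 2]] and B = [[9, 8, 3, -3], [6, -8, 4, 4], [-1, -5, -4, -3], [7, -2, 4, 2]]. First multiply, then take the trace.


Tr(AB) = sum_i (AB)_{ii} where (AB)_{ii} = sum_k A_{ik} B_{ki}.
(AB)_{11} = -4*9 + 6*6 + -8*-1 + 9*7 = 71
(AB)_{22} = -4*8 + -4*-8 + -8*-5 + 5*-2 = 30
(AB)_{33} = -5*3 + 6*4 + -2*-4 + -4*4 = 1
(AB)_{44} = -2*-3 + 6*4 + 9*-3 + 2*2 = 7
Tr(AB) = 71 + 30 + 1 + 7 = 109

109


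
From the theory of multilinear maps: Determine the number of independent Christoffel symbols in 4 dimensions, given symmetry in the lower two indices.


Christoffel symbols Gamma^k_{ij} are symmetric in i,j, so there are d * d(d+1)/2 independent symbols.
d = 4
d(d+1)/2 = 4 * 5 / 2 = 10
Total = 4 * 10 = 40

40


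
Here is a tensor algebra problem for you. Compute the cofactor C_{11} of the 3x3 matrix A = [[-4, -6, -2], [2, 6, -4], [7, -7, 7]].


To find cofactor C_{11}, delete row 1 and column 1.
The resulting 2x2 submatrix is: [[6, -4], [-7, 7]]
Minor M_{11} = 6*7 - -4*-7
  = 42 - 28 = 14
Sign = (-1)^(1+1) = (-1)^2 = 1
Cofactor C_{11} = 1 * 14 = 14

14


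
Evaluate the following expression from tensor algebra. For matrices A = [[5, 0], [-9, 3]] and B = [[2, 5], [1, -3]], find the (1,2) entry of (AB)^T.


(AB)^T_{ij} = (AB)_{ji} = sum_k A_{jk} B_{ki}.
For i=1, j=2 we need (AB)_{21}:
A_{21} * B_{11} = -9 * 2 = -18
A_{22} * B_{21} = 3 * 1 = 3
Sum = -18 + 3 = -15

-15


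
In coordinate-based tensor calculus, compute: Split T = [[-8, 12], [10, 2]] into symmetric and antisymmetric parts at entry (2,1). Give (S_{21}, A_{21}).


T_{21} = 10
T_{12} = 12
S_{21} = (10 + 12)/2 = 22/2 = 11
A_{21} = (10 - 12)/2 = -2/2 = -1
Check: S + A = 11 + -1 = 10 = T_{21}.

(11, -1)


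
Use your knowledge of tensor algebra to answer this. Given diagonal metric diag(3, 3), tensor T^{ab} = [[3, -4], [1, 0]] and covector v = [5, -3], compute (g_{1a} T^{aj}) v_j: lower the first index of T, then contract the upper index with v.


Step 1: lower the first index. For a diagonal metric, g_{ia} T^{aj} = g_{ii} T^{ij} (no sum on i).
g_{11} = 3
S_1{}^1 = 3 * T^{11} = 3 * 3 = 9
S_1{}^2 = 3 * T^{12} = 3 * -4 = -12
Step 2: contract S_1{}^j with v_j.
S_1{}^1 * v_1 = 9 * 5 = 45
S_1{}^2 * v_2 = -12 * -3 = 36
Result = 45 + 36 = 81

81


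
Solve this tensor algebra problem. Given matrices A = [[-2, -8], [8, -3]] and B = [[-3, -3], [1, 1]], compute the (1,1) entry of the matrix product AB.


(AB)_{ij} = sum_k A_{ik} B_{kj}.
For i=1, j=1:
A_{11} * B_{11} = -2 * -3 = 6
A_{12} * B_{21} = -8 * 1 = -8
Sum = 6 + -8 = -2

-2


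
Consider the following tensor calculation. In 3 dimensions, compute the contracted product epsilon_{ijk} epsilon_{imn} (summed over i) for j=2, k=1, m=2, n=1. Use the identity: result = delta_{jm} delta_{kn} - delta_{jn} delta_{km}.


Using the identity: epsilon_{ijk} epsilon_{imn} = delta_{jm} delta_{kn} - delta_{jn} delta_{km}.
delta_{22} = 1
delta_{11} = 1
delta_{21} = 0
delta_{12} = 0
Result = 1 * 1 - 0 * 0 = 1 - 0 = 1

1


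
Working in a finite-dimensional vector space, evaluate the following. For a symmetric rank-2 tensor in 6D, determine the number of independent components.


A symmetric rank-2 tensor in d dimensions has d(d+1)/2 independent components.
d = 6
d(d+1)/2 = 6 * 7 / 2 = 42 / 2 = 21

21


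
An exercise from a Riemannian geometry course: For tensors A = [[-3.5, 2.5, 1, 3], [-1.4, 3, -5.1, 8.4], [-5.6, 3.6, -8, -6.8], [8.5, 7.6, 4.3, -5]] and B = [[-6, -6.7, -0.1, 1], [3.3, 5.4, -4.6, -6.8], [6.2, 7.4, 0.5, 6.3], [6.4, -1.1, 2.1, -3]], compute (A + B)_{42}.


Tensor addition is component-wise: (A + B)_{ij} = A_{ij} + B_{ij}.
A_{42} = 7.6
B_{42} = -1.1
(A + B)_{42} = 7.6 + -1.1 = 6.5

6.5


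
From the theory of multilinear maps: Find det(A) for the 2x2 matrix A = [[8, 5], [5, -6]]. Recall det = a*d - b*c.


For a 2x2 matrix [[a, b], [c, d]], det = a*d - b*c.
a = 8, b = 5, c = 5, d = -6
a*d = 8 * -6 = -48
b*c = 5 * 5 = 25
det = -48 - 25 = -73

-73


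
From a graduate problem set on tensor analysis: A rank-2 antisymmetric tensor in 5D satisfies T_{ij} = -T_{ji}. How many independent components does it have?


An antisymmetric rank-2 tensor satisfies A_{ij} = -A_{ji}, so diagonal entries are zero.
The independent components are the upper-triangular entries: C(n, 2) = n(n-1)/2.
n = 5
C(5, 2) = 5 * 4 / 2 = 20 / 2 = 10

10


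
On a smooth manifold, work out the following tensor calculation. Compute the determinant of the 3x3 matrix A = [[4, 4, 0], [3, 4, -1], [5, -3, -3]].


Expanding along the first row, det(A) = a11*M_11 - a12*M_12 + a13*M_13, where M_1j is the (1,j) minor.
Minor M_11 = 4*-3 - -1*-3 = -15
Minor M_12 = 3*-3 - -1*5 = -4
Minor M_13 = 3*-3 - 4*5 = -29
det = 4*(-15) - 4*(-4) + 0*(-29)
    = -60 - -16 + 0
    = -44

-44


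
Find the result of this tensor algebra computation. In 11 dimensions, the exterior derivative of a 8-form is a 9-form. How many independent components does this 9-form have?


The exterior derivative of a p-form is a (p+1)-form.
Its number of independent components is C(n, p+1).
n = 11, p+1 = 9
C(11, 9) = 55

55


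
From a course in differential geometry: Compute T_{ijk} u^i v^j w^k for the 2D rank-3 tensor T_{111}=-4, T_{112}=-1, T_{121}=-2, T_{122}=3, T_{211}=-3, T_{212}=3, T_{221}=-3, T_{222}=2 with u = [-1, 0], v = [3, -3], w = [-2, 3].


S = sum over i,j,k of T_{ijk} u_i v_j w_k. Expanding all 8 terms:
T_{111}*u_1*v_1*w_1 = -4*-1*3*-2 = -24  (running total: -24)
T_{112}*u_1*v_1*w_2 = -1*-1*3*3 = 9  (running total: -15)
T_{121}*u_1*v_2*w_1 = -2*-1*-3*-2 = 12  (running total: -3)
T_{122}*u_1*v_2*w_2 = 3*-1*-3*3 = 27  (running total: 24)
T_{211}*u_2*v_1*w_1 = -3*0*3*-2 = 0  (running total: 24)
T_{212}*u_2*v_1*w_2 = 3*0*3*3 = 0  (running total: 24)
T_{221}*u_2*v_2*w_1 = -3*0*-3*-2 = 0  (running total: 24)
T_{222}*u_2*v_2*w_2 = 2*0*-3*3 = 0  (running total: 24)
S = 24

24


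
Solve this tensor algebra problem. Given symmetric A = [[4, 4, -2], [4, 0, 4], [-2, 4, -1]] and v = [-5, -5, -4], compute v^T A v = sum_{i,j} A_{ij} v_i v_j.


First compute Av:
(Av)_1 = 4*-5 + 4*-5 + -2*-4 = -32
(Av)_2 = 4*-5 + 0*-5 + 4*-4 = -36
(Av)_3 = -2*-5 + 4*-5 + -1*-4 = -6
Av = [-32, -36, -6]
Then v^T (Av) = -5*-32 + -5*-36 + -4*-6
= 160 + 180 + 24 = 364

364


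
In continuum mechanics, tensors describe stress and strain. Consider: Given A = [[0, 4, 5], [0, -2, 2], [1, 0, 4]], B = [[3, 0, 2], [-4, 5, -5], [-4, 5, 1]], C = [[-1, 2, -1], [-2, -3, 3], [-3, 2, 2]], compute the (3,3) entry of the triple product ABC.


(ABC)_{33} = sum_m (AB)_{3m} C_{m3}. First compute row 3 of AB.
(AB)_{31} = 1*3 + 0*-4 + 4*-4 = -13
(AB)_{32} = 1*0 + 0*5 + 4*5 = 20
(AB)_{33} = 1*2 + 0*-5 + 4*1 = 6
Now contract with column 3 of C:
(AB)_{31} * C_{13} = -13 * -1 = 13
(AB)_{32} * C_{23} = 20 * 3 = 60
(AB)_{33} * C_{33} = 6 * 2 = 12
(ABC)_{33} = 13 + 60 + 12 = 85

85


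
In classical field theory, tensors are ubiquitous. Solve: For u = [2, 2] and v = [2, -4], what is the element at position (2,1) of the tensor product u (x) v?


The outer product entry T_{ij} = u_i * v_j.
We need i=2, j=1.
u_2 = 2, v_1 = 2
T_{2,1} = 2 * 2 = 4

4


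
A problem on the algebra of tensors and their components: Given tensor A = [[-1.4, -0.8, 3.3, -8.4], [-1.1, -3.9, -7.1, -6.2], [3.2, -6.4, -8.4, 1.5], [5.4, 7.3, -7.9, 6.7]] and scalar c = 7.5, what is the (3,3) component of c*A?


Scalar multiplication: (cA)_{ij} = c * A_{ij}.
c = 7.5
A_{33} = -8.4
(cA)_{33} = 7.5 * -8.4 = -63

-63


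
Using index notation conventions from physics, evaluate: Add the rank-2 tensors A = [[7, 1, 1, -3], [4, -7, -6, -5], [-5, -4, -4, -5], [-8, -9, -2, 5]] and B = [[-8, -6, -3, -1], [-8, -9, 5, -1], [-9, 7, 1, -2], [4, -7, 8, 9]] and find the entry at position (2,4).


Tensor addition is component-wise: (A + B)_{ij} = A_{ij} + B_{ij}.
A_{24} = -5
B_{24} = -1
(A + B)_{24} = -5 + -1 = -6

-6


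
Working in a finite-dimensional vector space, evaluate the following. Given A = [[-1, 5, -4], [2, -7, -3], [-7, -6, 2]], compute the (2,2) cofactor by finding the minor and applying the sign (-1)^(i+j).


To find cofactor C_{22}, delete row 2 and column 2.
The resulting 2x2 submatrix is: [[-1, -4], [-7, 2]]
Minor M_{22} = -1*2 - -4*-7
  = -2 - 28 = -30
Sign = (-1)^(2+2) = (-1)^4 = 1
Cofactor C_{22} = 1 * -30 = -30

-30


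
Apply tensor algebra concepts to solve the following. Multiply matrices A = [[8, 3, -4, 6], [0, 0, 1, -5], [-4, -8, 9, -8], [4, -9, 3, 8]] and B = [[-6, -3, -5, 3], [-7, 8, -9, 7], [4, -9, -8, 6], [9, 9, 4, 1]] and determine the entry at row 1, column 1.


(AB)_{ij} = sum_k A_{ik} B_{kj}.
For i=1, j=1:
A_{11} * B_{11} = 8 * -6 = -48
A_{12} * B_{21} = 3 * -7 = -21
A_{13} * B_{31} = -4 * 4 = -16
A_{14} * B_{41} = 6 * 9 = 54
Sum = -48 + -21 + -16 + 54 = -31

-31


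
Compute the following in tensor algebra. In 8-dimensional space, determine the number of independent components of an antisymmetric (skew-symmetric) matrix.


An antisymmetric rank-2 tensor satisfies A_{ij} = -A_{ji}, so diagonal entries are zero.
The independent components are the upper-triangular entries: C(n, 2) = n(n-1)/2.
n = 8
C(8, 2) = 8 * 7 / 2 = 56 / 2 = 28

28


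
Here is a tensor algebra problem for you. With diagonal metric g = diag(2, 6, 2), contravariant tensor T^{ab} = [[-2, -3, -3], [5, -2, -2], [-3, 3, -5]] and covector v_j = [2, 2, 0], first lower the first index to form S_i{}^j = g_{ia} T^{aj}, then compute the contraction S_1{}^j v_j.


Step 1: lower the first index. For a diagonal metric, g_{ia} T^{aj} = g_{ii} T^{ij} (no sum on i).
g_{11} = 2
S_1{}^1 = 2 * T^{11} = 2 * -2 = -4
S_1{}^2 = 2 * T^{12} = 2 * -3 = -6
S_1{}^3 = 2 * T^{13} = 2 * -3 = -6
Step 2: contract S_1{}^j with v_j.
S_1{}^1 * v_1 = -4 * 2 = -8
S_1{}^2 * v_2 = -6 * 2 = -12
S_1{}^3 * v_3 = -6 * 0 = 0
Result = -8 + -12 + 0 = -20

-20


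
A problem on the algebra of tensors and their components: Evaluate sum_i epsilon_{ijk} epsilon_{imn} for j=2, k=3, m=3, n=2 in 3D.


Using the identity: epsilon_{ijk} epsilon_{imn} = delta_{jm} delta_{kn} - delta_{jn} delta_{km}.
delta_{23} = 0
delta_{32} = 0
delta_{22} = 1
delta_{33} = 1
Result = 0 * 0 - 1 * 1 = 0 - 1 = -1

-1


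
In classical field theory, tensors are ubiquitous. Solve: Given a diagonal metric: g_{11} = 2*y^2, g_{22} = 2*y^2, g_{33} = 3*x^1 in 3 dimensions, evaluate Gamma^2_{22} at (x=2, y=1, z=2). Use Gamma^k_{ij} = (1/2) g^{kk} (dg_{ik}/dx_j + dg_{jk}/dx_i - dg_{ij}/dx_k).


For a diagonal metric, Gamma^k_{ij} = (1/2) g^{kk} (dg_{ik}/dx_j + dg_{jk}/dx_i - dg_{ij}/dx_k).
The metric is diagonal, so g_{ab} = 0 for a != b.
At the given point: g_{11} = 2, g_{22} = 2, g_{33} = 6
g^{22} = 1/2
dg_{22}/dx_2 = dg_{22}/dx_2 = 4
dg_{22}/dx_2 = dg_{22}/dx_2 = 4
dg_{22}/dx_2 = dg_{22}/dx_2 = 4
Numerator = 4 + 4 - 4 = 4
Gamma^2_{22} = 4 / (2 * 2) = 1

1


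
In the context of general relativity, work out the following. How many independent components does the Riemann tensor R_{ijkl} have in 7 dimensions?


The Riemann tensor in d dimensions has d^2(d^2 - 1)/12 independent components.
d = 7, so d^2 = 49
d^2 - 1 = 48
d^2(d^2 - 1) = 49 * 48 = 2352
Divide by 12: 2352 / 12 = 196

196


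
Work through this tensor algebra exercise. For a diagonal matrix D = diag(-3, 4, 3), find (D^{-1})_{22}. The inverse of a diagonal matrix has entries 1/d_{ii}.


For a diagonal matrix, the inverse has entries (D^{-1})_{ii} = 1/d_{ii}.
The diagonal entries are: d_{11} = -3, d_{22} = 4, d_{33} = 3
We need (D^{-1})_{22} = 1/d_{22} = 1/4 = 1/4

1/4


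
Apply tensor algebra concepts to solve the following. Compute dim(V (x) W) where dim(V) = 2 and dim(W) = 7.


The dimension of a tensor product is the product of dimensions.
dim(V) = 2, dim(W) = 7
dim(V (x) W) = 2 * 7 = 14

14


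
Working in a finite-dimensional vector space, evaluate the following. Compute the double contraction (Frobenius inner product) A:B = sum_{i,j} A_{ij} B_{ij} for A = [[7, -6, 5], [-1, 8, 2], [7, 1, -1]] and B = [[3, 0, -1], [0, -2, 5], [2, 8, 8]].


A:B = sum over all i,j of A_{ij} * B_{ij}.
Row 1: 7*3=21, -6*0=0, 5*-1=-5 => row sum = 16
Row 2: -1*0=0, 8*-2=-16, 2*5=10 => row sum = -6
Row 3: 7*2=14, 1*8=8, -1*8=-8 => row sum = 14
Total = 16 + -6 + 14 = 24

24


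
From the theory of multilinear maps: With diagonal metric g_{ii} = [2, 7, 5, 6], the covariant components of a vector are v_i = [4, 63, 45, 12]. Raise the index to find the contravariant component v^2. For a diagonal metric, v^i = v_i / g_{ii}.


To raise an index with a diagonal metric: v^i = v_i / g_{ii}.
For index 2: v_2 = 63, g_{22} = 7
v^2 = 63 / 7 = 9

9


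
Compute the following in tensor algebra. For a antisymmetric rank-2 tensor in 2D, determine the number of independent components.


A antisymmetric rank-2 tensor in d dimensions has d(d-1)/2 independent components.
d = 2
d(d-1)/2 = 2 * 1 / 2 = 2 / 2 = 1

1


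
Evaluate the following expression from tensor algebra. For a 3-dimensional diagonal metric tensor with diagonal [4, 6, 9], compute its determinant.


For a diagonal metric, the determinant is the product of diagonal entries.
Diagonal entries: 4, 6, 9
det(g) = 4 * 6 * 9 = 216

216


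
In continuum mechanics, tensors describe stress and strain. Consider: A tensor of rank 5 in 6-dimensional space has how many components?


The number of components of a rank-r tensor in d dimensions is d^r.
Here d = 6 and r = 5.
6^5 = 7776

7776


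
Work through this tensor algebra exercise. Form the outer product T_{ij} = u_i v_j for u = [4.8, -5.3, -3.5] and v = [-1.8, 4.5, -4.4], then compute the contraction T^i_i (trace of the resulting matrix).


The outer product gives T_{ij} = u_i v_j.
The trace (contraction) is Tr(T) = sum_i T_{ii} = sum_i u_i v_i.
Diagonal entries:
T_{11} = u_1 * v_1 = 4.8 * -1.8 = -8.64
T_{22} = u_2 * v_2 = -5.3 * 4.5 = -23.85
T_{33} = u_3 * v_3 = -3.5 * -4.4 = 15.4
Tr(T) = -8.64 + -23.85 + 15.4 = -17.09

-17.09


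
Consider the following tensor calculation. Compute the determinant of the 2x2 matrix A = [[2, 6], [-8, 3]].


For a 2x2 matrix [[a, b], [c, d]], det = a*d - b*c.
a = 2, b = 6, c = -8, d = 3
a*d = 2 * 3 = 6
b*c = 6 * -8 = -48
det = 6 - -48 = 54

54


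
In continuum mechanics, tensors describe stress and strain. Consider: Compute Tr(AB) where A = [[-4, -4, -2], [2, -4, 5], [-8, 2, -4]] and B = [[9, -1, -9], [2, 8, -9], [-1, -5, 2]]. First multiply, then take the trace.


Tr(AB) = sum_i (AB)_{ii} where (AB)_{ii} = sum_k A_{ik} B_{ki}.
(AB)_{11} = -4*9 + -4*2 + -2*-1 = -42
(AB)_{22} = 2*-1 + -4*8 + 5*-5 = -59
(AB)_{33} = -8*-9 + 2*-9 + -4*2 = 46
Tr(AB) = -42 + -59 + 46 = -55

-55


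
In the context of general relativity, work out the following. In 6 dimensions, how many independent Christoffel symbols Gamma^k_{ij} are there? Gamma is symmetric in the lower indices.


Christoffel symbols Gamma^k_{ij} are symmetric in i,j, so there are d * d(d+1)/2 independent symbols.
d = 6
d(d+1)/2 = 6 * 7 / 2 = 21
Total = 6 * 21 = 126

126


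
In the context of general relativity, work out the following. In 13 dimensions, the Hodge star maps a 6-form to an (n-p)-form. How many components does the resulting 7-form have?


The Hodge dual of a p-form on an n-dimensional manifold is an (n-p)-form.
n = 13, p = 6, so dual degree = 13 - 6 = 7
The number of components is C(n, n-p) = C(13, 7) = 1716

1716


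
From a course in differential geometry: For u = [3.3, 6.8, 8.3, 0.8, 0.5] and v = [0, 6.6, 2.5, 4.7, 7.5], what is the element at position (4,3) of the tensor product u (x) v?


The outer product entry T_{ij} = u_i * v_j.
We need i=4, j=3.
u_4 = 0.8, v_3 = 2.5
T_{4,3} = 0.8 * 2.5 = 2

2


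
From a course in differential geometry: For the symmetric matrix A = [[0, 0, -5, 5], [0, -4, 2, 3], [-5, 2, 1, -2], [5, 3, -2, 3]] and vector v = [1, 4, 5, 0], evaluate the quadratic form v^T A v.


First compute Av:
(Av)_1 = 0*1 + 0*4 + -5*5 + 5*0 = -25
(Av)_2 = 0*1 + -4*4 + 2*5 + 3*0 = -6
(Av)_3 = -5*1 + 2*4 + 1*5 + -2*0 = 8
(Av)_4 = 5*1 + 3*4 + -2*5 + 3*0 = 7
Av = [-25, -6, 8, 7]
Then v^T (Av) = 1*-25 + 4*-6 + 5*8 + 0*7
= -25 + -24 + 40 + 0 = -9

-9


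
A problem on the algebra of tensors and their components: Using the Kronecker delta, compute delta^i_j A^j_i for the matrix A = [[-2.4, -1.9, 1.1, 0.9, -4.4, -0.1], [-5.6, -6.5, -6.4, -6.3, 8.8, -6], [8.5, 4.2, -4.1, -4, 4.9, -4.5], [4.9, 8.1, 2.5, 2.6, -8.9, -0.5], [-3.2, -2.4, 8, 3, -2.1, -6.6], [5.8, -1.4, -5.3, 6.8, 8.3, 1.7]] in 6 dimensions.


The contraction (trace) of a rank-2 tensor is the sum of its diagonal elements.
Diagonal entries: A[1,1] = -2.4, A[2,2] = -6.5, A[3,3] = -4.1, A[4,4] = 2.6, A[5,5] = -2.1, A[6,6] = 1.7
Tr(A) = -2.4 + -6.5 + -4.1 + 2.6 + -2.1 + 1.7 = -10.8

-10.8


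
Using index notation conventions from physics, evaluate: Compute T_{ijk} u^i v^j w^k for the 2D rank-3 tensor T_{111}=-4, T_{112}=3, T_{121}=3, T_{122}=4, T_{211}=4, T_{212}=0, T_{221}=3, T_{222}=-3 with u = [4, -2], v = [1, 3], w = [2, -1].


S = sum over i,j,k of T_{ijk} u_i v_j w_k. Expanding all 8 terms:
T_{111}*u_1*v_1*w_1 = -4*4*1*2 = -32  (running total: -32)
T_{112}*u_1*v_1*w_2 = 3*4*1*-1 = -12  (running total: -44)
T_{121}*u_1*v_2*w_1 = 3*4*3*2 = 72  (running total: 28)
T_{122}*u_1*v_2*w_2 = 4*4*3*-1 = -48  (running total: -20)
T_{211}*u_2*v_1*w_1 = 4*-2*1*2 = -16  (running total: -36)
T_{212}*u_2*v_1*w_2 = 0*-2*1*-1 = 0  (running total: -36)
T_{221}*u_2*v_2*w_1 = 3*-2*3*2 = -36  (running total: -72)
T_{222}*u_2*v_2*w_2 = -3*-2*3*-1 = -18  (running total: -90)
S = -90

-90


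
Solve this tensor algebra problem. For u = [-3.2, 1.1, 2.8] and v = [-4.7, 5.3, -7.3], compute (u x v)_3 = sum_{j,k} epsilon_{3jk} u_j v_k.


(u x v)_3 = sum_{j,k} epsilon_{3jk} u_j v_k. Only permutations of (1,2,3) contribute; the two non-zero terms are:
eps_{312} u_1 v_2 = 1 * -3.2 * 5.3 = -16.96
eps_{321} u_2 v_1 = -1 * 1.1 * -4.7 = 5.17
(u x v)_3 = -11.79

-11.79


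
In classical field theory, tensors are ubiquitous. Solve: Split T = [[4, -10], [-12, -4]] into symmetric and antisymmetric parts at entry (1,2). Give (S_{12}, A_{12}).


T_{12} = -10
T_{21} = -12
S_{12} = (-10 + -12)/2 = -22/2 = -11
A_{12} = (-10 - -12)/2 = 2/2 = 1
Check: S + A = -11 + 1 = -10 = T_{12}.

(-11, 1)


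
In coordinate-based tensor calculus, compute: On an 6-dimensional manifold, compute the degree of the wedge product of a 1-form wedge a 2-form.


The degree of a wedge product is the sum of the degrees of the individual forms.
Degrees: 1, 2
Total degree = 1 + 2 = 3

3


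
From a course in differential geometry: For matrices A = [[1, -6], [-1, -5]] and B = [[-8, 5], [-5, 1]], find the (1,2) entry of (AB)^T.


(AB)^T_{ij} = (AB)_{ji} = sum_k A_{jk} B_{ki}.
For i=1, j=2 we need (AB)_{21}:
A_{21} * B_{11} = -1 * -8 = 8
A_{22} * B_{21} = -5 * -5 = 25
Sum = 8 + 25 = 33

33


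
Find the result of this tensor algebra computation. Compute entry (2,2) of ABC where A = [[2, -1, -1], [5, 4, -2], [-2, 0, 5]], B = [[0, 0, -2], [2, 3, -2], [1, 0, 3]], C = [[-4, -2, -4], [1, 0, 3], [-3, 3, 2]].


(ABC)_{22} = sum_m (AB)_{2m} C_{m2}. First compute row 2 of AB.
(AB)_{21} = 5*0 + 4*2 + -2*1 = 6
(AB)_{22} = 5*0 + 4*3 + -2*0 = 12
(AB)_{23} = 5*-2 + 4*-2 + -2*3 = -24
Now contract with column 2 of C:
(AB)_{21} * C_{12} = 6 * -2 = -12
(AB)_{22} * C_{22} = 12 * 0 = 0
(AB)_{23} * C_{32} = -24 * 3 = -72
(ABC)_{22} = -12 + 0 + -72 = -84

-84


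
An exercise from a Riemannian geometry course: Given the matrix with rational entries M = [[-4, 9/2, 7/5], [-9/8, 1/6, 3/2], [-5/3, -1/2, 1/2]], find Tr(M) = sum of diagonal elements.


The trace is the sum of diagonal entries.
Diagonal: M[1,1] = -4, M[2,2] = 1/6, M[3,3] = 1/2
Tr(M) = -4 + 1/6 + 1/2
Computing step by step:
After adding M[1,1]: -4
After adding M[2,2]: -23/6
After adding M[3,3]: -10/3
Tr(M) = -10/3

-10/3


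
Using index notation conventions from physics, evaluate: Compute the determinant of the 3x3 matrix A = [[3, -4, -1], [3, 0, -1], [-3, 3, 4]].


Expanding along the first row, det(A) = a11*M_11 - a12*M_12 + a13*M_13, where M_1j is the (1,j) minor.
Minor M_11 = 0*4 - -1*3 = 3
Minor M_12 = 3*4 - -1*-3 = 9
Minor M_13 = 3*3 - 0*-3 = 9
det = 3*(3) - -4*(9) + -1*(9)
    = 9 - -36 + -9
    = 36

36


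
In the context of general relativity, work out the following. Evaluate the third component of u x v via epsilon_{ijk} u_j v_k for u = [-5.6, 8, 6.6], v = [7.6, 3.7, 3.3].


(u x v)_3 = sum_{j,k} epsilon_{3jk} u_j v_k. Only permutations of (1,2,3) contribute; the two non-zero terms are:
eps_{312} u_1 v_2 = 1 * -5.6 * 3.7 = -20.72
eps_{321} u_2 v_1 = -1 * 8 * 7.6 = -60.8
(u x v)_3 = -81.52

-81.52


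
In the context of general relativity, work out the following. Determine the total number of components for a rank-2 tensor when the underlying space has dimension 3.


The number of components of a rank-r tensor in d dimensions is d^r.
Here d = 3 and r = 2.
3^2 = 9

9


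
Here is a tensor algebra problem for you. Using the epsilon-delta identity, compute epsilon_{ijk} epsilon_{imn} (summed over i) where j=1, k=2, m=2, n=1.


Using the identity: epsilon_{ijk} epsilon_{imn} = delta_{jm} delta_{kn} - delta_{jn} delta_{km}.
delta_{12} = 0
delta_{21} = 0
delta_{11} = 1
delta_{22} = 1
Result = 0 * 0 - 1 * 1 = 0 - 1 = -1

-1


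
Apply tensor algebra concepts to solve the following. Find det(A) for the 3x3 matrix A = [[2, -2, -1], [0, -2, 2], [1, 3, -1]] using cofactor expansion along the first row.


Expanding along the first row, det(A) = a11*M_11 - a12*M_12 + a13*M_13, where M_1j is the (1,j) minor.
Minor M_11 = -2*-1 - 2*3 = -4
Minor M_12 = 0*-1 - 2*1 = -2
Minor M_13 = 0*3 - -2*1 = 2
det = 2*(-4) - -2*(-2) + -1*(2)
    = -8 - 4 + -2
    = -14

-14


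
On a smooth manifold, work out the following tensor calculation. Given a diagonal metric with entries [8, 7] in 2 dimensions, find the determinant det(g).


For a diagonal metric, the determinant is the product of diagonal entries.
Diagonal entries: 8, 7
det(g) = 8 * 7 = 56

56


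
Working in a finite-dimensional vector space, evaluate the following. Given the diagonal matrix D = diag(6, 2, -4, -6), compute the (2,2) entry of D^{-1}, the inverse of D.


For a diagonal matrix, the inverse has entries (D^{-1})_{ii} = 1/d_{ii}.
The diagonal entries are: d_{11} = 6, d_{22} = 2, d_{33} = -4, d_{44} = -6
We need (D^{-1})_{22} = 1/d_{22} = 1/2 = 1/2

1/2


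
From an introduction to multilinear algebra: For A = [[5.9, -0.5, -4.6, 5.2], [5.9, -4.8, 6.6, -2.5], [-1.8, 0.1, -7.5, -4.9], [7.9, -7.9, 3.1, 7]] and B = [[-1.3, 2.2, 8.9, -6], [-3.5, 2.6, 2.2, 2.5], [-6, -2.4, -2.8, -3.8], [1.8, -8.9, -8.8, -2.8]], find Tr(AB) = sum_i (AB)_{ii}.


Tr(AB) = sum_i (AB)_{ii} where (AB)_{ii} = sum_k A_{ik} B_{ki}.
(AB)_{11} = 5.9*-1.3 + -0.5*-3.5 + -4.6*-6 + 5.2*1.8 = 31.04
(AB)_{22} = 5.9*2.2 + -4.8*2.6 + 6.6*-2.4 + -2.5*-8.9 = 6.91
(AB)_{33} = -1.8*8.9 + 0.1*2.2 + -7.5*-2.8 + -4.9*-8.8 = 48.32
(AB)_{44} = 7.9*-6 + -7.9*2.5 + 3.1*-3.8 + 7*-2.8 = -98.53
Tr(AB) = 31.04 + 6.91 + 48.32 + -98.53 = -12.26

-12.26


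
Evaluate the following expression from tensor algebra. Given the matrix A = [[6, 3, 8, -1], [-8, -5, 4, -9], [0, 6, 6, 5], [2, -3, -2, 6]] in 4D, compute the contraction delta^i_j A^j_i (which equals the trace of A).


The contraction (trace) of a rank-2 tensor is the sum of its diagonal elements.
Diagonal entries: A[1,1] = 6, A[2,2] = -5, A[3,3] = 6, A[4,4] = 6
Tr(A) = 6 + -5 + 6 + 6 = 13

13


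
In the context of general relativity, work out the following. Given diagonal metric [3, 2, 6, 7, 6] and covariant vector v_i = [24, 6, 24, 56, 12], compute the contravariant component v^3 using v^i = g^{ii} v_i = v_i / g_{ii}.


To raise an index with a diagonal metric: v^i = v_i / g_{ii}.
For index 3: v_3 = 24, g_{33} = 6
v^3 = 24 / 6 = 4

4


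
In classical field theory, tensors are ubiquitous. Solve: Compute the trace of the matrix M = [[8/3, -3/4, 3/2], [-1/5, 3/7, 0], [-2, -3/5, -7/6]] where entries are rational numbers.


The trace is the sum of diagonal entries.
Diagonal: M[1,1] = 8/3, M[2,2] = 3/7, M[3,3] = -7/6
Tr(M) = 8/3 + 3/7 + -7/6
Computing step by step:
After adding M[1,1]: 8/3
After adding M[2,2]: 65/21
After adding M[3,3]: 27/14
Tr(M) = 27/14

27/14


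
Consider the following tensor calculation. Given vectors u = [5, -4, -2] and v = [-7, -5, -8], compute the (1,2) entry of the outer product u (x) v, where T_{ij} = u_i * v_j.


The outer product entry T_{ij} = u_i * v_j.
We need i=1, j=2.
u_1 = 5, v_2 = -5
T_{1,2} = 5 * -5 = -25

-25


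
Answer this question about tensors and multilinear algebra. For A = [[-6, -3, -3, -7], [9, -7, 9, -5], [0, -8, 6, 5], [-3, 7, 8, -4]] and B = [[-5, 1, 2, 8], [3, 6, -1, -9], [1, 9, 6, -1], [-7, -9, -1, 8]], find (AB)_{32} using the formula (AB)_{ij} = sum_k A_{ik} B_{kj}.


(AB)_{ij} = sum_k A_{ik} B_{kj}.
For i=3, j=2:
A_{31} * B_{12} = 0 * 1 = 0
A_{32} * B_{22} = -8 * 6 = -48
A_{33} * B_{32} = 6 * 9 = 54
A_{34} * B_{42} = 5 * -9 = -45
Sum = 0 + -48 + 54 + -45 = -39

-39


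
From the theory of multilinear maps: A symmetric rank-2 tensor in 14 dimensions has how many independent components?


A symmetric rank-2 tensor in d dimensions has d(d+1)/2 independent components.
d = 14
d(d+1)/2 = 14 * 15 / 2 = 210 / 2 = 105

105


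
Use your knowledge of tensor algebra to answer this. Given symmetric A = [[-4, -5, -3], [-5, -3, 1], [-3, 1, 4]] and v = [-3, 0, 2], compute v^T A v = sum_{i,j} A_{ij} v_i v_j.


First compute Av:
(Av)_1 = -4*-3 + -5*0 + -3*2 = 6
(Av)_2 = -5*-3 + -3*0 + 1*2 = 17
(Av)_3 = -3*-3 + 1*0 + 4*2 = 17
Av = [6, 17, 17]
Then v^T (Av) = -3*6 + 0*17 + 2*17
= -18 + 0 + 34 = 16

16


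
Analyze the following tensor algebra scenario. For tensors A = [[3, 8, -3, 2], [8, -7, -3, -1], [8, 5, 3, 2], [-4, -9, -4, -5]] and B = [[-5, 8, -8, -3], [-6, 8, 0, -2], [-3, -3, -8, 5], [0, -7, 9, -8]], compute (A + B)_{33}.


Tensor addition is component-wise: (A + B)_{ij} = A_{ij} + B_{ij}.
A_{33} = 3
B_{33} = -8
(A + B)_{33} = 3 + -8 = -5

-5


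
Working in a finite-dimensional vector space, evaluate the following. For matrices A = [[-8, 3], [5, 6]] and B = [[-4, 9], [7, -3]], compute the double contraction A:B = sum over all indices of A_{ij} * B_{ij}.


A:B = sum over all i,j of A_{ij} * B_{ij}.
Row 1: -8*-4=32, 3*9=27 => row sum = 59
Row 2: 5*7=35, 6*-3=-18 => row sum = 17
Total = 59 + 17 = 76

76


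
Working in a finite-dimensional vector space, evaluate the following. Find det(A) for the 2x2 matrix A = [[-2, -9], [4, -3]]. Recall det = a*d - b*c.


For a 2x2 matrix [[a, b], [c, d]], det = a*d - b*c.
a = -2, b = -9, c = 4, d = -3
a*d = -2 * -3 = 6
b*c = -9 * 4 = -36
det = 6 - -36 = 42

42


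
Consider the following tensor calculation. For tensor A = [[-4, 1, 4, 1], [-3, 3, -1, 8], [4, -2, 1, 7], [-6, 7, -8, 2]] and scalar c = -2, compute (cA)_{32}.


Scalar multiplication: (cA)_{ij} = c * A_{ij}.
c = -2
A_{32} = -2
(cA)_{32} = -2 * -2 = 4

4


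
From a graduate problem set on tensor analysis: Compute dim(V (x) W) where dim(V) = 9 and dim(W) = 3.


The dimension of a tensor product is the product of dimensions.
dim(V) = 9, dim(W) = 3
dim(V (x) W) = 9 * 3 = 27

27


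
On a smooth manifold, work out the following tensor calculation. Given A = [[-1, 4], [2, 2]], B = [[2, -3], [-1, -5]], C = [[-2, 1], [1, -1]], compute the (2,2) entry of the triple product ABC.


(ABC)_{22} = sum_m (AB)_{2m} C_{m2}. First compute row 2 of AB.
(AB)_{21} = 2*2 + 2*-1 = 2
(AB)_{22} = 2*-3 + 2*-5 = -16
Now contract with column 2 of C:
(AB)_{21} * C_{12} = 2 * 1 = 2
(AB)_{22} * C_{22} = -16 * -1 = 16
(ABC)_{22} = 2 + 16 = 18

18


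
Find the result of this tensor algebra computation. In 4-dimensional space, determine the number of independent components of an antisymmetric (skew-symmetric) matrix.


An antisymmetric rank-2 tensor satisfies A_{ij} = -A_{ji}, so diagonal entries are zero.
The independent components are the upper-triangular entries: C(n, 2) = n(n-1)/2.
n = 4
C(4, 2) = 4 * 3 / 2 = 12 / 2 = 6

6


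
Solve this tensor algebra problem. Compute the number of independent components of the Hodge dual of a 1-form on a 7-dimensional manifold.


The Hodge dual of a p-form on an n-dimensional manifold is an (n-p)-form.
n = 7, p = 1, so dual degree = 7 - 1 = 6
The number of components is C(n, n-p) = C(7, 6) = 7

7


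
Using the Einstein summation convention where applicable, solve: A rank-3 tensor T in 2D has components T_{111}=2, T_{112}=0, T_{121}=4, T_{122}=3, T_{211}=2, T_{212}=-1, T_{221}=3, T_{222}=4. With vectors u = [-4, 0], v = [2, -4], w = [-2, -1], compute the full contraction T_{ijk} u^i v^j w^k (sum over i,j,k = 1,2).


S = sum over i,j,k of T_{ijk} u_i v_j w_k. Expanding all 8 terms:
T_{111}*u_1*v_1*w_1 = 2*-4*2*-2 = 32  (running total: 32)
T_{112}*u_1*v_1*w_2 = 0*-4*2*-1 = 0  (running total: 32)
T_{121}*u_1*v_2*w_1 = 4*-4*-4*-2 = -128  (running total: -96)
T_{122}*u_1*v_2*w_2 = 3*-4*-4*-1 = -48  (running total: -144)
T_{211}*u_2*v_1*w_1 = 2*0*2*-2 = 0  (running total: -144)
T_{212}*u_2*v_1*w_2 = -1*0*2*-1 = 0  (running total: -144)
T_{221}*u_2*v_2*w_1 = 3*0*-4*-2 = 0  (running total: -144)
T_{222}*u_2*v_2*w_2 = 4*0*-4*-1 = 0  (running total: -144)
S = -144

-144


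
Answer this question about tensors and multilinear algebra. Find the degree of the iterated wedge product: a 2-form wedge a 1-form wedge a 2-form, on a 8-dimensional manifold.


The degree of a wedge product is the sum of the degrees of the individual forms.
Degrees: 2, 1, 2
Total degree = 2 + 1 + 2 = 5

5


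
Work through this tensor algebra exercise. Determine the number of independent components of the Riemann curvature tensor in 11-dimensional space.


The Riemann tensor in d dimensions has d^2(d^2 - 1)/12 independent components.
d = 11, so d^2 = 121
d^2 - 1 = 120
d^2(d^2 - 1) = 121 * 120 = 14520
Divide by 12: 14520 / 12 = 1210

1210


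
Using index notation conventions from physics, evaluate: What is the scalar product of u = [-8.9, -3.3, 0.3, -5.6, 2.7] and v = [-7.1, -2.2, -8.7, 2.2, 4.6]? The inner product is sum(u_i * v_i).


The inner product u . v = sum of u_i * v_i.
Term-by-term: -8.9 * -7.1, -3.3 * -2.2, 0.3 * -8.7, -5.6 * 2.2, 2.7 * 4.6
Products: 63.19, 7.26, -2.61, -12.32, 12.42
Sum = 63.19 + 7.26 + -2.61 + -12.32 + 12.42 = 67.94

67.94


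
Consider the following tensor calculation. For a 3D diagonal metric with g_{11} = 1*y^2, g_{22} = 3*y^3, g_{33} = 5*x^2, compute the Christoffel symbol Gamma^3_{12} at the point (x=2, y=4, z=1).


For a diagonal metric, Gamma^k_{ij} = (1/2) g^{kk} (dg_{ik}/dx_j + dg_{jk}/dx_i - dg_{ij}/dx_k).
The metric is diagonal, so g_{ab} = 0 for a != b.
At the given point: g_{11} = 16, g_{22} = 192, g_{33} = 20
g^{33} = 1/20
dg_{13}/dx_2 = 0 (off-diagonal)
dg_{23}/dx_1 = 0 (off-diagonal)
dg_{12}/dx_3 = 0 (off-diagonal)
Numerator = 0 + 0 - 0 = 0
Gamma^3_{12} = 0 / (2 * 20) = 0

0


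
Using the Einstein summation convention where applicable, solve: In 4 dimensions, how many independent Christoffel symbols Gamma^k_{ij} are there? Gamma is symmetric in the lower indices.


Christoffel symbols Gamma^k_{ij} are symmetric in i,j, so there are d * d(d+1)/2 independent symbols.
d = 4
d(d+1)/2 = 4 * 5 / 2 = 10
Total = 4 * 10 = 40

40


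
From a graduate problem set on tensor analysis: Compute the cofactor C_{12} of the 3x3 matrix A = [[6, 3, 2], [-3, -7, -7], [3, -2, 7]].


To find cofactor C_{12}, delete row 1 and column 2.
The resulting 2x2 submatrix is: [[-3, -7], [3, 7]]
Minor M_{12} = -3*7 - -7*3
  = -21 - -21 = 0
Sign = (-1)^(1+2) = (-1)^3 = -1
Cofactor C_{12} = -1 * 0 = 0

0


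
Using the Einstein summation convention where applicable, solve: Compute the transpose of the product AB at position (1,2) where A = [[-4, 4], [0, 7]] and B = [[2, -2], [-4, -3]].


(AB)^T_{ij} = (AB)_{ji} = sum_k A_{jk} B_{ki}.
For i=1, j=2 we need (AB)_{21}:
A_{21} * B_{11} = 0 * 2 = 0
A_{22} * B_{21} = 7 * -4 = -28
Sum = 0 + -28 = -28

-28


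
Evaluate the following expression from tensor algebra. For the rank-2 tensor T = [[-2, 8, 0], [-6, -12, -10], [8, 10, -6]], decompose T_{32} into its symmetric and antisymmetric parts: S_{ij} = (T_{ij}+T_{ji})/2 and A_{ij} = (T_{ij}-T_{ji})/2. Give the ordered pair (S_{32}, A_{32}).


T_{32} = 10
T_{23} = -10
S_{32} = (10 + -10)/2 = 0/2 = 0
A_{32} = (10 - -10)/2 = 20/2 = 10
Check: S + A = 0 + 10 = 10 = T_{32}.

(0, 10)


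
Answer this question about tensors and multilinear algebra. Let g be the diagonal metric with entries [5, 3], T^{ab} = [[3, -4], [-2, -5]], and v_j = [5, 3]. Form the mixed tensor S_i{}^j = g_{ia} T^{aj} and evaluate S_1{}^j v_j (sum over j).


Step 1: lower the first index. For a diagonal metric, g_{ia} T^{aj} = g_{ii} T^{ij} (no sum on i).
g_{11} = 5
S_1{}^1 = 5 * T^{11} = 5 * 3 = 15
S_1{}^2 = 5 * T^{12} = 5 * -4 = -20
Step 2: contract S_1{}^j with v_j.
S_1{}^1 * v_1 = 15 * 5 = 75
S_1{}^2 * v_2 = -20 * 3 = -60
Result = 75 + -60 = 15

15


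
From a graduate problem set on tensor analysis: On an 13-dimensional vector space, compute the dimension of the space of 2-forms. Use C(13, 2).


The dimension of the space of p-forms on an n-dimensional space is C(n, p).
n = 13, p = 2
C(13, 2) = 13! / (2! * 11!) = 78

78


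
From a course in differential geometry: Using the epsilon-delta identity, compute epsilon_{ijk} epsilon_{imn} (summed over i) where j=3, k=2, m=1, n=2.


Using the identity: epsilon_{ijk} epsilon_{imn} = delta_{jm} delta_{kn} - delta_{jn} delta_{km}.
delta_{31} = 0
delta_{22} = 1
delta_{32} = 0
delta_{21} = 0
Result = 0 * 1 - 0 * 0 = 0 - 0 = 0

0


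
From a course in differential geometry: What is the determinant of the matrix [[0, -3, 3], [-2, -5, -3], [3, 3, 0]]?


Expanding along the first row, det(A) = a11*M_11 - a12*M_12 + a13*M_13, where M_1j is the (1,j) minor.
Minor M_11 = -5*0 - -3*3 = 9
Minor M_12 = -2*0 - -3*3 = 9
Minor M_13 = -2*3 - -5*3 = 9
det = 0*(9) - -3*(9) + 3*(9)
    = 0 - -27 + 27
    = 54

54


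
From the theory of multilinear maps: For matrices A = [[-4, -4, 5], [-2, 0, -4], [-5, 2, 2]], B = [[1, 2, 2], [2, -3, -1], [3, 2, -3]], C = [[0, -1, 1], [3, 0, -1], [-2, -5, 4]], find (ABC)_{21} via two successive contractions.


(ABC)_{21} = sum_m (AB)_{2m} C_{m1}. First compute row 2 of AB.
(AB)_{21} = -2*1 + 0*2 + -4*3 = -14
(AB)_{22} = -2*2 + 0*-3 + -4*2 = -12
(AB)_{23} = -2*2 + 0*-1 + -4*-3 = 8
Now contract with column 1 of C:
(AB)_{21} * C_{11} = -14 * 0 = 0
(AB)_{22} * C_{21} = -12 * 3 = -36
(AB)_{23} * C_{31} = 8 * -2 = -16
(ABC)_{21} = 0 + -36 + -16 = -52

-52


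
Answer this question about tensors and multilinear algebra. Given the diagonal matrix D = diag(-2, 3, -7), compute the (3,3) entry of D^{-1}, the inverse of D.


For a diagonal matrix, the inverse has entries (D^{-1})_{ii} = 1/d_{ii}.
The diagonal entries are: d_{11} = -2, d_{22} = 3, d_{33} = -7
We need (D^{-1})_{33} = 1/d_{33} = 1/-7 = -1/7

-1/7


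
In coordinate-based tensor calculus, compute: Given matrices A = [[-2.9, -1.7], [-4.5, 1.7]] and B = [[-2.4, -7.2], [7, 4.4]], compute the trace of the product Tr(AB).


Tr(AB) = sum_i (AB)_{ii} where (AB)_{ii} = sum_k A_{ik} B_{ki}.
(AB)_{11} = -2.9*-2.4 + -1.7*7 = -4.94
(AB)_{22} = -4.5*-7.2 + 1.7*4.4 = 39.88
Tr(AB) = -4.94 + 39.88 = 34.94

34.94


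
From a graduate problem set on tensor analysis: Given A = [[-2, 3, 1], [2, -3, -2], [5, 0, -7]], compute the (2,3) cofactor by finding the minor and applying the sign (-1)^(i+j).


To find cofactor C_{23}, delete row 2 and column 3.
The resulting 2x2 submatrix is: [[-2, 3], [5, 0]]
Minor M_{23} = -2*0 - 3*5
  = 0 - 15 = -15
Sign = (-1)^(2+3) = (-1)^5 = -1
Cofactor C_{23} = -1 * -15 = 15

15


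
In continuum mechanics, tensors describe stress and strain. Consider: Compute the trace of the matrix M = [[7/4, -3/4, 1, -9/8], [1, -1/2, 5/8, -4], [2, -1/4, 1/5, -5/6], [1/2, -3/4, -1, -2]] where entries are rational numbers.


The trace is the sum of diagonal entries.
Diagonal: M[1,1] = 7/4, M[2,2] = -1/2, M[3,3] = 1/5, M[4,4] = -2
Tr(M) = 7/4 + -1/2 + 1/5 + -2
Computing step by step:
After adding M[1,1]: 7/4
After adding M[2,2]: 5/4
After adding M[3,3]: 29/20
After adding M[4,4]: -11/20
Tr(M) = -11/20

-11/20


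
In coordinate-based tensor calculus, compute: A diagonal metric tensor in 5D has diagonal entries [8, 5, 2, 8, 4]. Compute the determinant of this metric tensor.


For a diagonal metric, the determinant is the product of diagonal entries.
Diagonal entries: 8, 5, 2, 8, 4
det(g) = 8 * 5 * 2 * 8 * 4 = 2560

2560


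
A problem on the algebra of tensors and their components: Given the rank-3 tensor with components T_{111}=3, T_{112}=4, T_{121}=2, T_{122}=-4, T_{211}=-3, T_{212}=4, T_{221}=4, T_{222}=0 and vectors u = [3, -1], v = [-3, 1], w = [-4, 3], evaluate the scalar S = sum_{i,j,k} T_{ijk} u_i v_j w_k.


S = sum over i,j,k of T_{ijk} u_i v_j w_k. Expanding all 8 terms:
T_{111}*u_1*v_1*w_1 = 3*3*-3*-4 = 108  (running total: 108)
T_{112}*u_1*v_1*w_2 = 4*3*-3*3 = -108  (running total: 0)
T_{121}*u_1*v_2*w_1 = 2*3*1*-4 = -24  (running total: -24)
T_{122}*u_1*v_2*w_2 = -4*3*1*3 = -36  (running total: -60)
T_{211}*u_2*v_1*w_1 = -3*-1*-3*-4 = 36  (running total: -24)
T_{212}*u_2*v_1*w_2 = 4*-1*-3*3 = 36  (running total: 12)
T_{221}*u_2*v_2*w_1 = 4*-1*1*-4 = 16  (running total: 28)
T_{222}*u_2*v_2*w_2 = 0*-1*1*3 = 0  (running total: 28)
S = 28

28


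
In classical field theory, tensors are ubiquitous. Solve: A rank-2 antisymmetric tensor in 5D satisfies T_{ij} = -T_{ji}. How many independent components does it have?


An antisymmetric rank-2 tensor satisfies A_{ij} = -A_{ji}, so diagonal entries are zero.
The independent components are the upper-triangular entries: C(n, 2) = n(n-1)/2.
n = 5
C(5, 2) = 5 * 4 / 2 = 20 / 2 = 10

10


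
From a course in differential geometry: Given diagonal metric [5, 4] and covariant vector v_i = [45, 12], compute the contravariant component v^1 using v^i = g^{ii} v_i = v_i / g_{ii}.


To raise an index with a diagonal metric: v^i = v_i / g_{ii}.
For index 1: v_1 = 45, g_{11} = 5
v^1 = 45 / 5 = 9

9


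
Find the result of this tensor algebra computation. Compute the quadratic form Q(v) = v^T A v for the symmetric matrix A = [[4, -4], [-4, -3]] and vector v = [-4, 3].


First compute Av:
(Av)_1 = 4*-4 + -4*3 = -28
(Av)_2 = -4*-4 + -3*3 = 7
Av = [-28, 7]
Then v^T (Av) = -4*-28 + 3*7
= 112 + 21 = 133

133


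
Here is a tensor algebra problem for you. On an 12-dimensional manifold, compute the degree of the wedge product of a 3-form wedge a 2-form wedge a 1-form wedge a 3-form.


The degree of a wedge product is the sum of the degrees of the individual forms.
Degrees: 3, 2, 1, 3
Total degree = 3 + 2 + 1 + 3 = 9

9


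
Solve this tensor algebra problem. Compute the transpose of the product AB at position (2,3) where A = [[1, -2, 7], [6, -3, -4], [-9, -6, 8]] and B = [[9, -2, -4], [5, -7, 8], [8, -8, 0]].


(AB)^T_{ij} = (AB)_{ji} = sum_k A_{jk} B_{ki}.
For i=2, j=3 we need (AB)_{32}:
A_{31} * B_{12} = -9 * -2 = 18
A_{32} * B_{22} = -6 * -7 = 42
A_{33} * B_{32} = 8 * -8 = -64
Sum = 18 + 42 + -64 = -4

-4


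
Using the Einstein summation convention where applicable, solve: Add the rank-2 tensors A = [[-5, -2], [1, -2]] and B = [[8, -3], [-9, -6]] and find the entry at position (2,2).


Tensor addition is component-wise: (A + B)_{ij} = A_{ij} + B_{ij}.
A_{22} = -2
B_{22} = -6
(A + B)_{22} = -2 + -6 = -8

-8
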